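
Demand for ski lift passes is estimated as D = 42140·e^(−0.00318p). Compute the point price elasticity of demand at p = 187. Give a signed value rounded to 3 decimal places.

dD/dp = −0.00318·D = -73.9374. At p = 187, D = 23250.8.
Ed = (dD/dp)·(p/D) = (-73.9374) × (187/23250.8) = -0.59466

-0.595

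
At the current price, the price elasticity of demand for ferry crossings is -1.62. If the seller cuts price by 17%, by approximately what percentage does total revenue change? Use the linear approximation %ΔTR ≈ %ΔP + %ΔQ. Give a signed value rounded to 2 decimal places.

+10.54%

%ΔQ ≈ Ed × %ΔP = (-1.62) × (-17%) = +27.5400%
%ΔTR ≈ %ΔP + %ΔQ = (-17%) + (+27.5400%) = +10.5400%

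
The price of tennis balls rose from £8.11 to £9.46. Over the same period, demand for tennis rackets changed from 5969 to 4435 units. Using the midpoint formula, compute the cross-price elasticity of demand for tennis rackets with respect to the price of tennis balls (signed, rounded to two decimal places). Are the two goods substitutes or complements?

%ΔQ_{tennis rackets} = (4435 − 5969)/avg = -1534/5202 = -0.294886…
%ΔP_{tennis balls} = (9.46 − 8.11)/avg = 1.35/8.785 = 0.153671…
E_cross = (-1534/5202) / (1.35/8.785) = -1.9189…
E_cross < 0 ⇒ the goods are complements.

-1.92; complements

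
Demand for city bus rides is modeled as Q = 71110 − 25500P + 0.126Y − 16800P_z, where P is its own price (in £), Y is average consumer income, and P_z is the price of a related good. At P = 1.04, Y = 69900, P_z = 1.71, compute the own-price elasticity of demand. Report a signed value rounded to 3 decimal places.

At the given values, Q = 71110 − 25500(1.04) + 0.126(69900) − 16800(1.71) = 24669.4.
∂Q/∂P = −25500.
E = (-25500) × (1.04/24669.4) = -1.07501…

-1.075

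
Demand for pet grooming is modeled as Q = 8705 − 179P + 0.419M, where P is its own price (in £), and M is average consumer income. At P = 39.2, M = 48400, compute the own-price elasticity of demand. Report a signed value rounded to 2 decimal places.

At the given values, Q = 8705 − 179(39.2) + 0.419(48400) = 21967.8.
∂Q/∂P = −179.
E = (-179) × (39.2/21967.8) = -0.3194…

-0.32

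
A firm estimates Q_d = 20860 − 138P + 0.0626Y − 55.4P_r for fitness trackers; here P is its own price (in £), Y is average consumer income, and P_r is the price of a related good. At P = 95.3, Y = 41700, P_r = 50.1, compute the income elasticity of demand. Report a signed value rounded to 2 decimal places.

0.35

At the given values, Q_d = 20860 − 138(95.3) + 0.0626(41700) − 55.4(50.1) = 7543.48.
∂Q_d/∂Y = 0.0626.
E = (0.0626) × (41700/7543.48) = 0.3460…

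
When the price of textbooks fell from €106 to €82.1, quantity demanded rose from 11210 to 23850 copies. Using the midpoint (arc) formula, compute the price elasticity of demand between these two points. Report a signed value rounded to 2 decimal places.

-2.84

%ΔQ = (23850 − 11210) / [(11210 + 23850)/2] = 12640/17530 = 0.721049…
%ΔP = (82.1 − 106) / [(106 + 82.1)/2] = -23.9/94.05 = -0.254120…
Arc Ed = %ΔQ / %ΔP = (12640/17530) / (-23.9/94.05) = -2.8374…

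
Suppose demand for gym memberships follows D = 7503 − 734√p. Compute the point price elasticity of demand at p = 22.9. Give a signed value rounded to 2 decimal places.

dD/dp = −734/(2√p) = -76.6917. At p = 22.9, D = 3990.52.
Ed = (dD/dp)·(p/D) = (-76.6917) × (22.9/3990.52) = -0.4401…

-0.44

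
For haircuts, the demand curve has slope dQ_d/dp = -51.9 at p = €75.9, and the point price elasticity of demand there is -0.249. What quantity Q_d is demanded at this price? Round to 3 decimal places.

15820.120

Ed = (dQ_d/dp)·(p/Q_d) ⇒ Q_d = (dQ_d/dp)·p/Ed = (-51.9)·75.9/(-0.249) = 15820.12048…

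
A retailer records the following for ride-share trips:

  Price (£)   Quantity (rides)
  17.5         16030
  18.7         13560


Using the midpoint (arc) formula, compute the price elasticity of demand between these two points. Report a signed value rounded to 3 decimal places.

%ΔQ = (13560 − 16030) / [(16030 + 13560)/2] = -2470/14795 = -0.166948…
%ΔP = (18.7 − 17.5) / [(17.5 + 18.7)/2] = 1.2/18.1 = 0.066298…
Arc Ed = %ΔQ / %ΔP = (-2470/14795) / (1.2/18.1) = -2.51813…

-2.518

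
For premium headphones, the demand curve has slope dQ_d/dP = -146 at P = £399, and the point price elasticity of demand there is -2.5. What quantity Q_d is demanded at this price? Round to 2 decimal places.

23301.60

Ed = (dQ_d/dP)·(P/Q_d) ⇒ Q_d = (dQ_d/dP)·P/Ed = (-146)·399/(-2.5) = 23301.6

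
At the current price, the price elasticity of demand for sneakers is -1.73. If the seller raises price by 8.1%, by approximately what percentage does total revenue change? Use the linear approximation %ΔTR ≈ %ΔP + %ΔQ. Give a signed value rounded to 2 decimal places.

-5.91%

%ΔQ ≈ Ed × %ΔP = (-1.73) × (+8.1%) = -14.0130%
%ΔTR ≈ %ΔP + %ΔQ = (+8.1%) + (-14.0130%) = -5.9130%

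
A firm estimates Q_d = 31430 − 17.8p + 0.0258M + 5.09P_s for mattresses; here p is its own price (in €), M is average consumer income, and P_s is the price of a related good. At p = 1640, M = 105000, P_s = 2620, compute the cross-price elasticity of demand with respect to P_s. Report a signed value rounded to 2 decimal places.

At the given values, Q_d = 31430 − 17.8(1640) + 0.0258(105000) + 5.09(2620) = 18282.8.
∂Q_d/∂P_s = 5.09.
E = (5.09) × (2620/18282.8) = 0.7294…

0.73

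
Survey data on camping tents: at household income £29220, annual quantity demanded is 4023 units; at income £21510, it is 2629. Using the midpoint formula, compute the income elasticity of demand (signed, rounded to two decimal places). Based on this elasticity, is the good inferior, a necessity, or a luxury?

1.38; luxury

%ΔQ = (2629 − 4023)/[( 4023 + 2629)/2] = -1394/3326 = -0.419122…
%ΔIncome = (21510 − 29220)/[( 29220 + 21510)/2] = -7710/25365 = -0.303962…
E_income = (-1394/3326) / (-7710/25365) = 1.3788…
E_income > 1 ⇒ normal good, luxury.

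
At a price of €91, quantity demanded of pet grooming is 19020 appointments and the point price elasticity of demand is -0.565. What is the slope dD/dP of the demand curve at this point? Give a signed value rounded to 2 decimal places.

-118.09

Ed = (dD/dP)·(P/D) ⇒ dD/dP = Ed·D/P = (-0.565)·19020/91 = -118.0912…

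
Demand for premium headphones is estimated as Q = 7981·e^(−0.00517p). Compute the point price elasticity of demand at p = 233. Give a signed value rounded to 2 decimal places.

-1.20

dQ/dp = −0.00517·Q = -12.3706. At p = 233, Q = 2392.77.
Ed = (dQ/dp)·(p/Q) = (-12.3706) × (233/2392.77) = -1.2046…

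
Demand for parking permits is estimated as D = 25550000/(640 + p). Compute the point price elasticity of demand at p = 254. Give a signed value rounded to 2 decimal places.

dD/dp = −25550000/(640 + p)² = -31.968. At p = 254, D = 28579.4.
Ed = (dD/dp)·(p/D) = (-31.968) × (254/28579.4) = -0.2841…

-0.28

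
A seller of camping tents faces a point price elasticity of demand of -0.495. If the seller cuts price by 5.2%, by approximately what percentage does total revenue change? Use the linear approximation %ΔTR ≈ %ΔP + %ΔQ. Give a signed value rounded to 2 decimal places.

%ΔQ ≈ Ed × %ΔP = (-0.495) × (-5.2%) = +2.5740%
%ΔTR ≈ %ΔP + %ΔQ = (-5.2%) + (+2.5740%) = -2.6260%

-2.63%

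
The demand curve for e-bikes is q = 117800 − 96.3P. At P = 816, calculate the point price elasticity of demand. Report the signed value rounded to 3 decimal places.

-2.004

dq/dP = −96.3. At P = 816, q = 117800 − 96.3(816) = 39219.2.
Ed = (dq/dP)·(P/q) = −96.3 × (816/39219.2) = -2.00363…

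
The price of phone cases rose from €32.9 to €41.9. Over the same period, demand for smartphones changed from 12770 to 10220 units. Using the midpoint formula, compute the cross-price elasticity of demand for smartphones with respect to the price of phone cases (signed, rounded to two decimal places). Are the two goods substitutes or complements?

-0.92; complements

%ΔQ_{smartphones} = (10220 − 12770)/avg = -2550/11495 = -0.221835…
%ΔP_{phone cases} = (41.9 − 32.9)/avg = 9/37.4 = 0.240641…
E_cross = (-2550/11495) / (9/37.4) = -0.9218…
E_cross < 0 ⇒ the goods are complements.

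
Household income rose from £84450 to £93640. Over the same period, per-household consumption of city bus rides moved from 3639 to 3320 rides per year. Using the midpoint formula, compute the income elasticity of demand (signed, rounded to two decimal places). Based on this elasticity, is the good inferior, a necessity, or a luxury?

-0.89; inferior

%ΔQ = (3320 − 3639)/[( 3639 + 3320)/2] = -319/3479.5 = -0.091679…
%ΔIncome = (93640 − 84450)/[( 84450 + 93640)/2] = 9190/89045 = 0.103206…
E_income = (-319/3479.5) / (9190/89045) = -0.8883…
E_income < 0 ⇒ inferior good.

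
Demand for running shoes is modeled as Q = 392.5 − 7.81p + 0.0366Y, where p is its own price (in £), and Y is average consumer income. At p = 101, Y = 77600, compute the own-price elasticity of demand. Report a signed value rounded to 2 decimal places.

At the given values, Q = 392.5 − 7.81(101) + 0.0366(77600) = 2443.85.
∂Q/∂p = −7.81.
E = (-7.81) × (101/2443.85) = -0.3227…

-0.32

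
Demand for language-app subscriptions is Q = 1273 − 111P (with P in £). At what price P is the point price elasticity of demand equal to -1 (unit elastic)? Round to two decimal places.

5.73

Ed = −111P/(1273 − 111P). Set this equal to -1:
111P = 1·(1273 − 111P) ⇒ 111P(1 + 1) = 1·1273
P = 1·1273 / (111·2) = 5.7342…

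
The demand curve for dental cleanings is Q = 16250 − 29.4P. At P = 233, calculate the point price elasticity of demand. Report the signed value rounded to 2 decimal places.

dQ/dP = −29.4. At P = 233, Q = 16250 − 29.4(233) = 9399.8.
Ed = (dQ/dP)·(P/Q) = −29.4 × (233/9399.8) = -0.7287…

-0.73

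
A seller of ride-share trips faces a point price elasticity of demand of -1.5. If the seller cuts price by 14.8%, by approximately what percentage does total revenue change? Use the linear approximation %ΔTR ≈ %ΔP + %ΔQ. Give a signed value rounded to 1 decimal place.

+7.4%

%ΔQ ≈ Ed × %ΔP = (-1.5) × (-14.8%) = +22.2000%
%ΔTR ≈ %ΔP + %ΔQ = (-14.8%) + (+22.2000%) = +7.4000%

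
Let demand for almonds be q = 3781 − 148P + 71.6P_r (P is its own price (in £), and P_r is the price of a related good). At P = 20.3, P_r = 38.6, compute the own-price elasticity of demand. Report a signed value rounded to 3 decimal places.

-0.849

At the given values, q = 3781 − 148(20.3) + 71.6(38.6) = 3540.36.
∂q/∂P = −148.
E = (-148) × (20.3/3540.36) = -0.84861…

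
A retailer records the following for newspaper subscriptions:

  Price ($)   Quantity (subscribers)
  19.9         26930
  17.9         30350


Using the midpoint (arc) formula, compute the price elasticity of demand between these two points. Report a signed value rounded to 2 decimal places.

%ΔQ = (30350 − 26930) / [(26930 + 30350)/2] = 3420/28640 = 0.119413…
%ΔP = (17.9 − 19.9) / [(19.9 + 17.9)/2] = -2/18.9 = -0.105820…
Arc Ed = %ΔQ / %ΔP = (3420/28640) / (-2/18.9) = -1.1284…

-1.13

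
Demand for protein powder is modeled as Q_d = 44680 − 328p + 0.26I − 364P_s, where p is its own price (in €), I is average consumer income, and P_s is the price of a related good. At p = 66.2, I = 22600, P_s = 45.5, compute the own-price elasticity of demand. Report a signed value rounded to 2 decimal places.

-1.77

At the given values, Q_d = 44680 − 328(66.2) + 0.26(22600) − 364(45.5) = 12280.4.
∂Q_d/∂p = −328.
E = (-328) × (66.2/12280.4) = -1.7681…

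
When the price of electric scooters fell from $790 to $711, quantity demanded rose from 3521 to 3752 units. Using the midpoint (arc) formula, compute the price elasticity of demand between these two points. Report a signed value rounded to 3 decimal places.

%ΔQ = (3752 − 3521) / [(3521 + 3752)/2] = 231/3636.5 = 0.063522…
%ΔP = (711 − 790) / [(790 + 711)/2] = -79/750.5 = -0.105263…
Arc Ed = %ΔQ / %ΔP = (231/3636.5) / (-79/750.5) = -0.60346…

-0.603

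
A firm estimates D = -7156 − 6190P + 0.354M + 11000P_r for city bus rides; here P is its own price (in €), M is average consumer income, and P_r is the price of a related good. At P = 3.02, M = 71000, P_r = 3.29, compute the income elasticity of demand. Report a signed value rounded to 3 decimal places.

0.709

At the given values, D = -7156 − 6190(3.02) + 0.354(71000) + 11000(3.29) = 35474.2.
∂D/∂M = 0.354.
E = (0.354) × (71000/35474.2) = 0.70851…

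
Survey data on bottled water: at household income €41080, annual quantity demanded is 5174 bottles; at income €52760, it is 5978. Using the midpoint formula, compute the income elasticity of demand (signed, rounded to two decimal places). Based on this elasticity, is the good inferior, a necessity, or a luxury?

%ΔQ = (5978 − 5174)/[( 5174 + 5978)/2] = 804/5576 = 0.144189…
%ΔIncome = (52760 − 41080)/[( 41080 + 52760)/2] = 11680/46920 = 0.248934…
E_income = (804/5576) / (11680/46920) = 0.5792…
0 < E_income < 1 ⇒ normal good, necessity.

0.58; necessity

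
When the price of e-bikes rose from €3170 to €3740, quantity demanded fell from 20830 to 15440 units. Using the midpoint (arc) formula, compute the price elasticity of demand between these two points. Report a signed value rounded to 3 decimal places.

%ΔQ = (15440 − 20830) / [(20830 + 15440)/2] = -5390/18135 = -0.297215…
%ΔP = (3740 − 3170) / [(3170 + 3740)/2] = 570/3455 = 0.164978…
Arc Ed = %ΔQ / %ΔP = (-5390/18135) / (570/3455) = -1.80154…

-1.802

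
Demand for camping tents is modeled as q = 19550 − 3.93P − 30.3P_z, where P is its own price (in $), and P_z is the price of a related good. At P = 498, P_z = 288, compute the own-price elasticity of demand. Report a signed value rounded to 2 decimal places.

At the given values, q = 19550 − 3.93(498) − 30.3(288) = 8866.46.
∂q/∂P = −3.93.
E = (-3.93) × (498/8866.46) = -0.2207…

-0.22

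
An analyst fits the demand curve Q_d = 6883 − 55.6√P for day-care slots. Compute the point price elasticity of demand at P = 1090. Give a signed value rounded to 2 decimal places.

dQ_d/dP = −55.6/(2√P) = -0.842038. At P = 1090, Q_d = 5047.36.
Ed = (dQ_d/dP)·(P/Q_d) = (-0.842038) × (1090/5047.36) = -0.1818…

-0.18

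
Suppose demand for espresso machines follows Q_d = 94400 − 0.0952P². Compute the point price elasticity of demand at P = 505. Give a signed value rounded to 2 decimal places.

-0.69

dQ_d/dP = −2·0.0952·P = -96.152. At P = 505, Q_d = 70121.62.
Ed = (dQ_d/dP)·(P/Q_d) = (-96.152) × (505/70121.62) = -0.6924…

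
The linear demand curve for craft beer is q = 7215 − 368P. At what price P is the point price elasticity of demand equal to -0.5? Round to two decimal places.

6.54

Ed = −368P/(7215 − 368P). Set this equal to -0.5:
368P = 0.5·(7215 − 368P) ⇒ 368P(1 + 0.5) = 0.5·7215
P = 0.5·7215 / (368·1.5) = 6.5353…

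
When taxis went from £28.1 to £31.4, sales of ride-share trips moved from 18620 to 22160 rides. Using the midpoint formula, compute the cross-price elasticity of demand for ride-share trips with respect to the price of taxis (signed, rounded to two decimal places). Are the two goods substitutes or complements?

%ΔQ_{ride-share trips} = (22160 − 18620)/avg = 3540/20390 = 0.173614…
%ΔP_{taxis} = (31.4 − 28.1)/avg = 3.3/29.75 = 0.110924…
E_cross = (3540/20390) / (3.3/29.75) = 1.5651…
E_cross > 0 ⇒ the goods are substitutes.

1.57; substitutes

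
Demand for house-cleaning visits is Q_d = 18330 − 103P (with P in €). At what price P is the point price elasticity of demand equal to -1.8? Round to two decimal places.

Ed = −103P/(18330 − 103P). Set this equal to -1.8:
103P = 1.8·(18330 − 103P) ⇒ 103P(1 + 1.8) = 1.8·18330
P = 1.8·18330 / (103·2.8) = 114.4036…

114.40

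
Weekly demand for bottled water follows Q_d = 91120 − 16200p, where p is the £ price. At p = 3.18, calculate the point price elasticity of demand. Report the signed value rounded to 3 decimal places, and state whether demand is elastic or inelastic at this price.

-1.301; elastic

dQ_d/dp = −16200. At p = 3.18, Q_d = 91120 − 16200(3.18) = 39604.
Ed = (dQ_d/dp)·(p/Q_d) = −16200 × (3.18/39604) = -1.30077…
|Ed| = 1.301 > 1, so demand is elastic.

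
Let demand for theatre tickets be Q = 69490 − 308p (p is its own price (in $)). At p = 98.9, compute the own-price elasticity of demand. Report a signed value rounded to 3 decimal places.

At the given values, Q = 69490 − 308(98.9) = 39028.8.
∂Q/∂p = −308.
E = (-308) × (98.9/39028.8) = -0.78048…

-0.780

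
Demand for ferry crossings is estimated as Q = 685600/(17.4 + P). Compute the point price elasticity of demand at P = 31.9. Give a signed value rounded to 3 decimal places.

dQ/dP = −685600/(17.4 + P)² = -282.083. At P = 31.9, Q = 13906.7.
Ed = (dQ/dP)·(P/Q) = (-282.083) × (31.9/13906.7) = -0.64705…

-0.647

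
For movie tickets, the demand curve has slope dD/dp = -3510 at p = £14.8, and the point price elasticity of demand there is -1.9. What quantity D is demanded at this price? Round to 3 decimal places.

Ed = (dD/dp)·(p/D) ⇒ D = (dD/dp)·p/Ed = (-3510)·14.8/(-1.9) = 27341.05263…

27341.053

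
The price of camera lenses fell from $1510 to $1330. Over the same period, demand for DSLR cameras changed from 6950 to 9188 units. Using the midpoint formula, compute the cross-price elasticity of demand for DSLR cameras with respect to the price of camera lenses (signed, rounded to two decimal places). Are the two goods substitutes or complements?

%ΔQ_{DSLR cameras} = (9188 − 6950)/avg = 2238/8069 = 0.277357…
%ΔP_{camera lenses} = (1330 − 1510)/avg = -180/1420 = -0.126760…
E_cross = (2238/8069) / (-180/1420) = -2.1880…
E_cross < 0 ⇒ the goods are complements.

-2.19; complements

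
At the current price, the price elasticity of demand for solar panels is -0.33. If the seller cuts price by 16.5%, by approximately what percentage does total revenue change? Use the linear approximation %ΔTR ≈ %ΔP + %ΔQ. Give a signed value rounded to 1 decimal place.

%ΔQ ≈ Ed × %ΔP = (-0.33) × (-16.5%) = +5.4450%
%ΔTR ≈ %ΔP + %ΔQ = (-16.5%) + (+5.4450%) = -11.0550%

-11.1%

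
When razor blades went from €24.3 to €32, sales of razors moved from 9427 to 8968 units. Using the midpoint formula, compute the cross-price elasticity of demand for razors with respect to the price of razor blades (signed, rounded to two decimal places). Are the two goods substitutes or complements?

-0.18; complements

%ΔQ_{razors} = (8968 − 9427)/avg = -459/9197.5 = -0.049904…
%ΔP_{razor blades} = (32 − 24.3)/avg = 7.7/28.15 = 0.273534…
E_cross = (-459/9197.5) / (7.7/28.15) = -0.1824…
E_cross < 0 ⇒ the goods are complements.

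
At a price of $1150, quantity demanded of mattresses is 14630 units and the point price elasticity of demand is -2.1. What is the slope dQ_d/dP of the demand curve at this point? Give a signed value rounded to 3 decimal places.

-26.716

Ed = (dQ_d/dP)·(P/Q_d) ⇒ dQ_d/dP = Ed·Q_d/P = (-2.1)·14630/1150 = -26.71565…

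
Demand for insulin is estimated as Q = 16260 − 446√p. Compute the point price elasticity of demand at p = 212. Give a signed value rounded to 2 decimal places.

dQ/dp = −446/(2√p) = -15.3157. At p = 212, Q = 9766.14.
Ed = (dQ/dp)·(p/Q) = (-15.3157) × (212/9766.14) = -0.3324…

-0.33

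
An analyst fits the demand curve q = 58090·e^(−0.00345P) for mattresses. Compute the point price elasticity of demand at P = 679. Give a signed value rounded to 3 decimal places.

-2.343

dq/dP = −0.00345·q = -19.2559. At P = 679, q = 5581.42.
Ed = (dq/dP)·(P/q) = (-19.2559) × (679/5581.42) = -2.34255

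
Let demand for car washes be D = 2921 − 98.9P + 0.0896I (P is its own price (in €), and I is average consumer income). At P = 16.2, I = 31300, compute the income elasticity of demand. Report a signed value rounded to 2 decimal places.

0.68

At the given values, D = 2921 − 98.9(16.2) + 0.0896(31300) = 4123.3.
∂D/∂I = 0.0896.
E = (0.0896) × (31300/4123.3) = 0.6801…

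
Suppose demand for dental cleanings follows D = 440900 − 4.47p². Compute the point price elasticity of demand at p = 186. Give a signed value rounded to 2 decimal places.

dD/dp = −2·4.47·p = -1662.84. At p = 186, D = 286255.88.
Ed = (dD/dp)·(p/D) = (-1662.84) × (186/286255.88) = -1.0804…

-1.08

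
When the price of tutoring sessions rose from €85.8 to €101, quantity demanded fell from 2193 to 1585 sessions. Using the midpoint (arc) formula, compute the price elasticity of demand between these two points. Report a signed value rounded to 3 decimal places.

%ΔQ = (1585 − 2193) / [(2193 + 1585)/2] = -608/1889 = -0.321863…
%ΔP = (101 − 85.8) / [(85.8 + 101)/2] = 15.2/93.4 = 0.162740…
Arc Ed = %ΔQ / %ΔP = (-608/1889) / (15.2/93.4) = -1.97776…

-1.978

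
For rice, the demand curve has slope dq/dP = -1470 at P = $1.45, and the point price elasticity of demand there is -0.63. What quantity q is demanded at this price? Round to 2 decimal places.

Ed = (dq/dP)·(P/q) ⇒ q = (dq/dP)·P/Ed = (-1470)·1.45/(-0.63) = 3383.3333…

3383.33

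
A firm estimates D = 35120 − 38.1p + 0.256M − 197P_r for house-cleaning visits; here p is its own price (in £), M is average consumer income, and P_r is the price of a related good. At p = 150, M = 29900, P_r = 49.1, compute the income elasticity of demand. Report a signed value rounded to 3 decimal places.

At the given values, D = 35120 − 38.1(150) + 0.256(29900) − 197(49.1) = 27386.7.
∂D/∂M = 0.256.
E = (0.256) × (29900/27386.7) = 0.27949…

0.279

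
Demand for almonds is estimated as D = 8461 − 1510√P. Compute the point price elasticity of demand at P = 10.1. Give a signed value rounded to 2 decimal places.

dD/dP = −1510/(2√P) = -237.567. At P = 10.1, D = 3662.14.
Ed = (dD/dP)·(P/D) = (-237.567) × (10.1/3662.14) = -0.6551…

-0.66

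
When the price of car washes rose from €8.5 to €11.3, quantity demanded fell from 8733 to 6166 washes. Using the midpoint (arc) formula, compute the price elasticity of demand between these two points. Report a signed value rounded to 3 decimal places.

%ΔQ = (6166 − 8733) / [(8733 + 6166)/2] = -2567/7449.5 = -0.344586…
%ΔP = (11.3 − 8.5) / [(8.5 + 11.3)/2] = 2.8/9.9 = 0.282828…
Arc Ed = %ΔQ / %ΔP = (-2567/7449.5) / (2.8/9.9) = -1.21836…

-1.218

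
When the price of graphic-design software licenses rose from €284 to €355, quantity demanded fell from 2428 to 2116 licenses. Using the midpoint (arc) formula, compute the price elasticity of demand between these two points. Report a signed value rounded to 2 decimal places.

-0.62

%ΔQ = (2116 − 2428) / [(2428 + 2116)/2] = -312/2272 = -0.137323…
%ΔP = (355 − 284) / [(284 + 355)/2] = 71/319.5 = 0.222222…
Arc Ed = %ΔQ / %ΔP = (-312/2272) / (71/319.5) = -0.6179…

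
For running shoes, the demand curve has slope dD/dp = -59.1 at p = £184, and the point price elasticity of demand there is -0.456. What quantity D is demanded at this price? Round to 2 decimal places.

23847.37

Ed = (dD/dp)·(p/D) ⇒ D = (dD/dp)·p/Ed = (-59.1)·184/(-0.456) = 23847.3684…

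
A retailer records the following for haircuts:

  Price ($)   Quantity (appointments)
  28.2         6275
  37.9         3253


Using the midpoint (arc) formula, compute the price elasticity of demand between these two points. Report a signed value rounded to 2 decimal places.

-2.16

%ΔQ = (3253 − 6275) / [(6275 + 3253)/2] = -3022/4764 = -0.634340…
%ΔP = (37.9 − 28.2) / [(28.2 + 37.9)/2] = 9.7/33.05 = 0.293494…
Arc Ed = %ΔQ / %ΔP = (-3022/4764) / (9.7/33.05) = -2.1613…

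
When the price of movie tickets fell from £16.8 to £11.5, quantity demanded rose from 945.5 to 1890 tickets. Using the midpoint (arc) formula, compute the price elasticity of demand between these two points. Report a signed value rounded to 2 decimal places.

-1.78

%ΔQ = (1890 − 945.5) / [(945.5 + 1890)/2] = 944.5/1417.75 = 0.666196…
%ΔP = (11.5 − 16.8) / [(16.8 + 11.5)/2] = -5.3/14.15 = -0.374558…
Arc Ed = %ΔQ / %ΔP = (944.5/1417.75) / (-5.3/14.15) = -1.7786…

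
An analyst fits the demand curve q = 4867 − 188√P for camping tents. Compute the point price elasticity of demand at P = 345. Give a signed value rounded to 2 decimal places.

-1.27

dq/dP = −188/(2√P) = -5.06079. At P = 345, q = 1375.05.
Ed = (dq/dP)·(P/q) = (-5.06079) × (345/1375.05) = -1.2697…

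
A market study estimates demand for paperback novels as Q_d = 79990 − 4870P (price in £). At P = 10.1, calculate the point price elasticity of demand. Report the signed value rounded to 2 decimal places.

dQ_d/dP = −4870. At P = 10.1, Q_d = 79990 − 4870(10.1) = 30803.
Ed = (dQ_d/dP)·(P/Q_d) = −4870 × (10.1/30803) = -1.5968…

-1.60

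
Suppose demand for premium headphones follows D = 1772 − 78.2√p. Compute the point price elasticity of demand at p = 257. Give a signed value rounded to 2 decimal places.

-1.21

dD/dp = −78.2/(2√p) = -2.43899. At p = 257, D = 518.359.
Ed = (dD/dp)·(p/D) = (-2.43899) × (257/518.359) = -1.2092…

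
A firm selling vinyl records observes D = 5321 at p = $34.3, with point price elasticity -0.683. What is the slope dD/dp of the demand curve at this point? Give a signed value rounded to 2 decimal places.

-105.95

Ed = (dD/dp)·(p/D) ⇒ dD/dp = Ed·D/p = (-0.683)·5321/34.3 = -105.9546…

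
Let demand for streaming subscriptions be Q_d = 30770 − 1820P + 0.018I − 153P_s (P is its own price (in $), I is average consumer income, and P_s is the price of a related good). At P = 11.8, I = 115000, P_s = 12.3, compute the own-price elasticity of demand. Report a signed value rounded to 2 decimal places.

-2.26

At the given values, Q_d = 30770 − 1820(11.8) + 0.018(115000) − 153(12.3) = 9482.1.
∂Q_d/∂P = −1820.
E = (-1820) × (11.8/9482.1) = -2.2648…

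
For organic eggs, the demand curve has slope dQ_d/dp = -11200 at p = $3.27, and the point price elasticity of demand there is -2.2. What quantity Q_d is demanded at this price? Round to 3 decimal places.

Ed = (dQ_d/dp)·(p/Q_d) ⇒ Q_d = (dQ_d/dp)·p/Ed = (-11200)·3.27/(-2.2) = 16647.27272…

16647.273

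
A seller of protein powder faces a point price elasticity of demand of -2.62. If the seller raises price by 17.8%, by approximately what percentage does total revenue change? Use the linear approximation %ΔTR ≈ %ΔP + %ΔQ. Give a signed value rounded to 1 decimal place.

%ΔQ ≈ Ed × %ΔP = (-2.62) × (+17.8%) = -46.6360%
%ΔTR ≈ %ΔP + %ΔQ = (+17.8%) + (-46.6360%) = -28.8360%

-28.8%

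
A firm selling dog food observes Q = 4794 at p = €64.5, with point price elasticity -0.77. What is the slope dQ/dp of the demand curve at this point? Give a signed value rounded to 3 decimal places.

Ed = (dQ/dp)·(p/Q) ⇒ dQ/dp = Ed·Q/p = (-0.77)·4794/64.5 = -57.23069…

-57.231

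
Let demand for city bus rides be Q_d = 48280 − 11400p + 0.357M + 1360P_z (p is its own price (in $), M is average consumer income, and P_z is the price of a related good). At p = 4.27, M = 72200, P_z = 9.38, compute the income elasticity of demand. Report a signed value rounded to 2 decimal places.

0.68

At the given values, Q_d = 48280 − 11400(4.27) + 0.357(72200) + 1360(9.38) = 38134.2.
∂Q_d/∂M = 0.357.
E = (0.357) × (72200/38134.2) = 0.6759…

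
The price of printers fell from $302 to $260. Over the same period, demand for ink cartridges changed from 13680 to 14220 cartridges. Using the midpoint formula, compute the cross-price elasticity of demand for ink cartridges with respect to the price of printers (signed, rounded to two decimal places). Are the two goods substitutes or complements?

%ΔQ_{ink cartridges} = (14220 − 13680)/avg = 540/13950 = 0.038709…
%ΔP_{printers} = (260 − 302)/avg = -42/281 = -0.149466…
E_cross = (540/13950) / (-42/281) = -0.2589…
E_cross < 0 ⇒ the goods are complements.

-0.26; complements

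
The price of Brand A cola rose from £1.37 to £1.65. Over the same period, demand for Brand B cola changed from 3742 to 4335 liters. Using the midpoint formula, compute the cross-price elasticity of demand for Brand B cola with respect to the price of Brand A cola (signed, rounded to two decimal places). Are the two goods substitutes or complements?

%ΔQ_{Brand B cola} = (4335 − 3742)/avg = 593/4038.5 = 0.146836…
%ΔP_{Brand A cola} = (1.65 − 1.37)/avg = 0.28/1.51 = 0.185430…
E_cross = (593/4038.5) / (0.28/1.51) = 0.7918…
E_cross > 0 ⇒ the goods are substitutes.

0.79; substitutes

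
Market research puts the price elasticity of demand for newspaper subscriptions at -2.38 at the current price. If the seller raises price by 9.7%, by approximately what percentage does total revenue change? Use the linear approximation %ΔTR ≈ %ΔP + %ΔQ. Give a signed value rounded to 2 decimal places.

%ΔQ ≈ Ed × %ΔP = (-2.38) × (+9.7%) = -23.0860%
%ΔTR ≈ %ΔP + %ΔQ = (+9.7%) + (-23.0860%) = -13.3860%

-13.39%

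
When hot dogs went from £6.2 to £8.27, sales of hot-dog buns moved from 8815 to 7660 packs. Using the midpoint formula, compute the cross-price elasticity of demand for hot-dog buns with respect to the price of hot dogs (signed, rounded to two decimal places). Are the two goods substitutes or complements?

-0.49; complements

%ΔQ_{hot-dog buns} = (7660 − 8815)/avg = -1155/8237.5 = -0.140212…
%ΔP_{hot dogs} = (8.27 − 6.2)/avg = 2.07/7.235 = 0.286109…
E_cross = (-1155/8237.5) / (2.07/7.235) = -0.4900…
E_cross < 0 ⇒ the goods are complements.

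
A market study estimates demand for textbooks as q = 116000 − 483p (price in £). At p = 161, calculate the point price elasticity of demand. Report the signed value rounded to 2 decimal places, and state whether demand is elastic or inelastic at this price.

dq/dp = −483. At p = 161, q = 116000 − 483(161) = 38237.
Ed = (dq/dp)·(p/q) = −483 × (161/38237) = -2.0337…
|Ed| = 2.03 > 1, so demand is elastic.

-2.03; elastic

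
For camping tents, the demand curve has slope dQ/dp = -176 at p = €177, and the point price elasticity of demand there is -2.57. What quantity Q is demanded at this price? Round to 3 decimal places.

12121.401

Ed = (dQ/dp)·(p/Q) ⇒ Q = (dQ/dp)·p/Ed = (-176)·177/(-2.57) = 12121.40077…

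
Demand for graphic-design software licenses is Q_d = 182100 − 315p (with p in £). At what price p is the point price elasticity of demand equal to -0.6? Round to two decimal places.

Ed = −315p/(182100 − 315p). Set this equal to -0.6:
315p = 0.6·(182100 − 315p) ⇒ 315p(1 + 0.6) = 0.6·182100
p = 0.6·182100 / (315·1.6) = 216.7857…

216.79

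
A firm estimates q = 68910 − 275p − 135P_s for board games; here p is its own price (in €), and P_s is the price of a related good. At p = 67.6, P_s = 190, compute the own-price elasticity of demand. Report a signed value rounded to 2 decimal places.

At the given values, q = 68910 − 275(67.6) − 135(190) = 24670.
∂q/∂p = −275.
E = (-275) × (67.6/24670) = -0.7535…

-0.75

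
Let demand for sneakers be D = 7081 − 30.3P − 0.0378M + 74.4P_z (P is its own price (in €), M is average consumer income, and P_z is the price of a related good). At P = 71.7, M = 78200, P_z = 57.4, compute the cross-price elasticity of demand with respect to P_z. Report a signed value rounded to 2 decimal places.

0.69

At the given values, D = 7081 − 30.3(71.7) − 0.0378(78200) + 74.4(57.4) = 6223.09.
∂D/∂P_z = 74.4.
E = (74.4) × (57.4/6223.09) = 0.6862…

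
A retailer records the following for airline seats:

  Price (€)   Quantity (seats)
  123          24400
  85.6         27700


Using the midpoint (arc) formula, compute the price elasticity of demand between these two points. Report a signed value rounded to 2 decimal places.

%ΔQ = (27700 − 24400) / [(24400 + 27700)/2] = 3300/26050 = 0.126679…
%ΔP = (85.6 − 123) / [(123 + 85.6)/2] = -37.4/104.3 = -0.358581…
Arc Ed = %ΔQ / %ΔP = (3300/26050) / (-37.4/104.3) = -0.3532…

-0.35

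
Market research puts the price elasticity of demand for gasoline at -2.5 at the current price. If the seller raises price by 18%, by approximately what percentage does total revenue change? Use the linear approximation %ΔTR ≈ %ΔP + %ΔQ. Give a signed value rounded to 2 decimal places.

%ΔQ ≈ Ed × %ΔP = (-2.5) × (+18%) = -45.0000%
%ΔTR ≈ %ΔP + %ΔQ = (+18%) + (-45.0000%) = -27.0000%

-27.00%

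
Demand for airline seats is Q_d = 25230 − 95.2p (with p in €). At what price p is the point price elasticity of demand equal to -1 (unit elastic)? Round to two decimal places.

132.51

Ed = −95.2p/(25230 − 95.2p). Set this equal to -1:
95.2p = 1·(25230 − 95.2p) ⇒ 95.2p(1 + 1) = 1·25230
p = 1·25230 / (95.2·2) = 132.5105…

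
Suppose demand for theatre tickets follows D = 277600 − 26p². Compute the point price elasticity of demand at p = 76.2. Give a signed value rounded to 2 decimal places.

-2.38

dD/dp = −2·26·p = -3962.4. At p = 76.2, D = 126632.56.
Ed = (dD/dp)·(p/D) = (-3962.4) × (76.2/126632.56) = -2.3843…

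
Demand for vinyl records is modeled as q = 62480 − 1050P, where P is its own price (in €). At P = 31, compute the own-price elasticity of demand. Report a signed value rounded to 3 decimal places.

At the given values, q = 62480 − 1050(31) = 29930.
∂q/∂P = −1050.
E = (-1050) × (31/29930) = -1.08753…

-1.088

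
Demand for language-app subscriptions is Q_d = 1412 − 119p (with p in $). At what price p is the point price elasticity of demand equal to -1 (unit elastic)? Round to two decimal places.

5.93

Ed = −119p/(1412 − 119p). Set this equal to -1:
119p = 1·(1412 − 119p) ⇒ 119p(1 + 1) = 1·1412
p = 1·1412 / (119·2) = 5.9327…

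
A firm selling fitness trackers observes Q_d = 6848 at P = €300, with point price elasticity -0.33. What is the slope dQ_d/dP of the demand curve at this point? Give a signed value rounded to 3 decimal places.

Ed = (dQ_d/dP)·(P/Q_d) ⇒ dQ_d/dP = Ed·Q_d/P = (-0.33)·6848/300 = -7.5328

-7.533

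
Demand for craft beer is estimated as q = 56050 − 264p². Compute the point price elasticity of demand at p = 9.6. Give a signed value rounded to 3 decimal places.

dq/dp = −2·264·p = -5068.8. At p = 9.6, q = 31719.76.
Ed = (dq/dp)·(p/q) = (-5068.8) × (9.6/31719.76) = -1.53407…

-1.534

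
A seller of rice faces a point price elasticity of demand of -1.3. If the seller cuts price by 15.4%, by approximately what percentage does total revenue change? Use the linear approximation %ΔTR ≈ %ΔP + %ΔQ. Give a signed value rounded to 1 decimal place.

%ΔQ ≈ Ed × %ΔP = (-1.3) × (-15.4%) = +20.0200%
%ΔTR ≈ %ΔP + %ΔQ = (-15.4%) + (+20.0200%) = +4.6200%

+4.6%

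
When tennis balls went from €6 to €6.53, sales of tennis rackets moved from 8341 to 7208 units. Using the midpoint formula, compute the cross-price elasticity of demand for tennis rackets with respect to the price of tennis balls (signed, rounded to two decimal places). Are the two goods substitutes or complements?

%ΔQ_{tennis rackets} = (7208 − 8341)/avg = -1133/7774.5 = -0.145732…
%ΔP_{tennis balls} = (6.53 − 6)/avg = 0.53/6.265 = 0.084596…
E_cross = (-1133/7774.5) / (0.53/6.265) = -1.7226…
E_cross < 0 ⇒ the goods are complements.

-1.72; complements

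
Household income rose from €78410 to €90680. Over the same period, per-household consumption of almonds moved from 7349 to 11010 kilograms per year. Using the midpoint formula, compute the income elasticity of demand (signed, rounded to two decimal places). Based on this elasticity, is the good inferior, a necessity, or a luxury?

%ΔQ = (11010 − 7349)/[( 7349 + 11010)/2] = 3661/9179.5 = 0.398823…
%ΔIncome = (90680 − 78410)/[( 78410 + 90680)/2] = 12270/84545 = 0.145129…
E_income = (3661/9179.5) / (12270/84545) = 2.7480…
E_income > 1 ⇒ normal good, luxury.

2.75; luxury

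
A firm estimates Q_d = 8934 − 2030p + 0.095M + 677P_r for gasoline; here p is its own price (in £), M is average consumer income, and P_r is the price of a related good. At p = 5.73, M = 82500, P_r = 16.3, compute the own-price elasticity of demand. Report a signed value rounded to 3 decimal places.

-0.719

At the given values, Q_d = 8934 − 2030(5.73) + 0.095(82500) + 677(16.3) = 16174.7.
∂Q_d/∂p = −2030.
E = (-2030) × (5.73/16174.7) = -0.71914…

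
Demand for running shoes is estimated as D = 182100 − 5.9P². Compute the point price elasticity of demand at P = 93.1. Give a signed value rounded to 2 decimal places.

dD/dP = −2·5.9·P = -1098.58. At P = 93.1, D = 130961.101.
Ed = (dD/dP)·(P/D) = (-1098.58) × (93.1/130961.101) = -0.7809…

-0.78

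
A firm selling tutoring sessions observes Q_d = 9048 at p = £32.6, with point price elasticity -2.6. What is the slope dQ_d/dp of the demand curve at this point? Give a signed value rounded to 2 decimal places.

-721.62

Ed = (dQ_d/dp)·(p/Q_d) ⇒ dQ_d/dp = Ed·Q_d/p = (-2.6)·9048/32.6 = -721.6196…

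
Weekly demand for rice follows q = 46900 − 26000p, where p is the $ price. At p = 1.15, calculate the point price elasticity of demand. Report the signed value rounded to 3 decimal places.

dq/dp = −26000. At p = 1.15, q = 46900 − 26000(1.15) = 17000.
Ed = (dq/dp)·(p/q) = −26000 × (1.15/17000) = -1.75882…

-1.759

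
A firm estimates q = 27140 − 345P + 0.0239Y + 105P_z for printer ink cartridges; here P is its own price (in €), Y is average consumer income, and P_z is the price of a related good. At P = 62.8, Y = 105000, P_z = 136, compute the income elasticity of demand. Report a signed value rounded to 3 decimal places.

0.113

At the given values, q = 27140 − 345(62.8) + 0.0239(105000) + 105(136) = 22263.5.
∂q/∂Y = 0.0239.
E = (0.0239) × (105000/22263.5) = 0.11271…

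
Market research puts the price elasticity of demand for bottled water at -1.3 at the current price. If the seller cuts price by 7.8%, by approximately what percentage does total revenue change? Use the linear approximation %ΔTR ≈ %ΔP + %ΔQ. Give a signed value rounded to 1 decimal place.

%ΔQ ≈ Ed × %ΔP = (-1.3) × (-7.8%) = +10.1400%
%ΔTR ≈ %ΔP + %ΔQ = (-7.8%) + (+10.1400%) = +2.3400%

+2.3%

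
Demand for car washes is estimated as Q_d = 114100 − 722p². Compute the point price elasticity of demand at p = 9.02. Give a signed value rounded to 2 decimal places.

dQ_d/dp = −2·722·p = -13024.88. At p = 9.02, Q_d = 55357.7912.
Ed = (dQ_d/dp)·(p/Q_d) = (-13024.88) × (9.02/55357.7912) = -2.1222…

-2.12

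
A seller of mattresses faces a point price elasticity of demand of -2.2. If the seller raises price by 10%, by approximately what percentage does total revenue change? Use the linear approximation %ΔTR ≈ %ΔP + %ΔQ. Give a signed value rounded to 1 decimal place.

%ΔQ ≈ Ed × %ΔP = (-2.2) × (+10%) = -22.0000%
%ΔTR ≈ %ΔP + %ΔQ = (+10%) + (-22.0000%) = -12.0000%

-12.0%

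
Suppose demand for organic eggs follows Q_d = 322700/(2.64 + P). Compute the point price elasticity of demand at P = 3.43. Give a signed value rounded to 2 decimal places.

dQ_d/dP = −322700/(2.64 + P)² = -8758.34. At P = 3.43, Q_d = 53163.1.
Ed = (dQ_d/dP)·(P/Q_d) = (-8758.34) × (3.43/53163.1) = -0.5650…

-0.57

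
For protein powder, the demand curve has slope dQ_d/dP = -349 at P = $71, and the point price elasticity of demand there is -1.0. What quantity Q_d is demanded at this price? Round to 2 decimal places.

Ed = (dQ_d/dP)·(P/Q_d) ⇒ Q_d = (dQ_d/dP)·P/Ed = (-349)·71/(-1.0) = 24779

24779.00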